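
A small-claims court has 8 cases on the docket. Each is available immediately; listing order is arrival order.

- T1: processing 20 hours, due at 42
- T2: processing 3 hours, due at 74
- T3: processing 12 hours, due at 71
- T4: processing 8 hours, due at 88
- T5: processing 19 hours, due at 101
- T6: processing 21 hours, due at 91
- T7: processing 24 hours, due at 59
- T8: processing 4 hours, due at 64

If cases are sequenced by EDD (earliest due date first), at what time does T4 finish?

EDD (increasing due date): T1 T7 T8 T3 T2 T4 T6 T5.
T1: 0→20
T7: 20→44
T8: 44→48
T3: 48→60
T2: 60→63
T4: 63→71

71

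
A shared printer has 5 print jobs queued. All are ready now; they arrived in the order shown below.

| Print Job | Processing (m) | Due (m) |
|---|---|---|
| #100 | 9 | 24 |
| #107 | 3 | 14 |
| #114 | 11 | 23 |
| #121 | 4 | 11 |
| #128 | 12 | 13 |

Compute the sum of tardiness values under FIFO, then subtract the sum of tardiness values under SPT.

FIFO (arrival order): #100 #107 #114 #121 #128.
#100: 0→9, due 24, tardiness 0
#107: 9→12, due 14, tardiness 0
#114: 12→23, due 23, tardiness 0
#121: 23→27, due 11, tardiness 16
#128: 27→39, due 13, tardiness 26
Sum = 0+0+0+16+26 = 42.
SPT (increasing processing time): #107 #121 #100 #114 #128.
#107: 0→3, due 14, tardiness 0
#121: 3→7, due 11, tardiness 0
#100: 7→16, due 24, tardiness 0
#114: 16→27, due 23, tardiness 4
#128: 27→39, due 13, tardiness 26
Sum = 0+0+0+4+26 = 30.
Difference = 42 − 30 = 12.

12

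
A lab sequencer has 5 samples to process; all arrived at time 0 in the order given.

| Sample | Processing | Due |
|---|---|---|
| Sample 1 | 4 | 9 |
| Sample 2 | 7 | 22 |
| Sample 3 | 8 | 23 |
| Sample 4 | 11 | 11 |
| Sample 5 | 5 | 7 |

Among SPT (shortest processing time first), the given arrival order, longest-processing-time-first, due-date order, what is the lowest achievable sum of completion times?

SPT (increasing processing time): Sample 1 Sample 5 Sample 2 Sample 3 Sample 4.
Sample 1: 0→4
Sample 5: 4→9
Sample 2: 9→16
Sample 3: 16→24
Sample 4: 24→35
Sum = 4+9+16+24+35 = 88.
FIFO (arrival order): Sample 1 Sample 2 Sample 3 Sample 4 Sample 5.
Sample 1: 0→4
Sample 2: 4→11
Sample 3: 11→19
Sample 4: 19→30
Sample 5: 30→35
Sum = 4+11+19+30+35 = 99.
LPT (decreasing processing time): Sample 4 Sample 3 Sample 2 Sample 5 Sample 1.
Sample 4: 0→11
Sample 3: 11→19
Sample 2: 19→26
Sample 5: 26→31
Sample 1: 31→35
Sum = 11+19+26+31+35 = 122.
EDD (increasing due date): Sample 5 Sample 1 Sample 4 Sample 2 Sample 3.
Sample 5: 0→5
Sample 1: 5→9
Sample 4: 9→20
Sample 2: 20→27
Sample 3: 27→35
Sum = 5+9+20+27+35 = 96.
SPT 88, FIFO 99, LPT 122, EDD 96 → minimum 88.

88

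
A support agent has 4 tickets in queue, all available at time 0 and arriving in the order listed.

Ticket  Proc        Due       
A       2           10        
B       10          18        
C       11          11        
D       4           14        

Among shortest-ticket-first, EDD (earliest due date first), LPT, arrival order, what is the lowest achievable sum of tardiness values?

14

SPT (increasing processing time): A D B C.
A: 0→2, due 10, tardiness 0
D: 2→6, due 14, tardiness 0
B: 6→16, due 18, tardiness 0
C: 16→27, due 11, tardiness 16
Sum = 0+0+0+16 = 16.
EDD (increasing due date): A C D B.
A: 0→2, due 10, tardiness 0
C: 2→13, due 11, tardiness 2
D: 13→17, due 14, tardiness 3
B: 17→27, due 18, tardiness 9
Sum = 0+2+3+9 = 14.
LPT (decreasing processing time): C B D A.
C: 0→11, due 11, tardiness 0
B: 11→21, due 18, tardiness 3
D: 21→25, due 14, tardiness 11
A: 25→27, due 10, tardiness 17
Sum = 0+3+11+17 = 31.
FIFO (arrival order): A B C D.
A: 0→2, due 10, tardiness 0
B: 2→12, due 18, tardiness 0
C: 12→23, due 11, tardiness 12
D: 23→27, due 14, tardiness 13
Sum = 0+0+12+13 = 25.
SPT 16, EDD 14, LPT 31, FIFO 25 → minimum 14.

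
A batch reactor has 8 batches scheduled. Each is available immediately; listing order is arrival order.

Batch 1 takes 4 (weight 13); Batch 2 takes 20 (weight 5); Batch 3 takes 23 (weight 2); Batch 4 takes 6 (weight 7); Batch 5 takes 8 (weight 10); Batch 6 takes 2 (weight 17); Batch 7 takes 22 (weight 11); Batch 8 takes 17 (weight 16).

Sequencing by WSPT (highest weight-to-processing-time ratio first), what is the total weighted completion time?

WSPT (decreasing weight/processing-time ratio): Batch 6 Batch 1 Batch 5 Batch 4 Batch 8 Batch 7 Batch 2 Batch 3.
Batch 6: finishes 2, weight 17, w·C = 34
Batch 1: finishes 6, weight 13, w·C = 78
Batch 5: finishes 14, weight 10, w·C = 140
Batch 4: finishes 20, weight 7, w·C = 140
Batch 8: finishes 37, weight 16, w·C = 592
Batch 7: finishes 59, weight 11, w·C = 649
Batch 2: finishes 79, weight 5, w·C = 395
Batch 3: finishes 102, weight 2, w·C = 204
Sum = 34+78+140+140+592+649+395+204 = 2232.

2232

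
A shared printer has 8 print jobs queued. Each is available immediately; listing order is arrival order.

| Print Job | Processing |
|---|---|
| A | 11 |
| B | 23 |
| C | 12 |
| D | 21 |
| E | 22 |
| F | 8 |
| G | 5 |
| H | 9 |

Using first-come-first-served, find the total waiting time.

FIFO (arrival order): A B C D E F G H.
A: waits 0, runs 0→11
B: waits 11, runs 11→34
C: waits 34, runs 34→46
D: waits 46, runs 46→67
E: waits 67, runs 67→89
F: waits 89, runs 89→97
G: waits 97, runs 97→102
H: waits 102, runs 102→111
Sum = 0+11+34+46+67+89+97+102 = 446.

446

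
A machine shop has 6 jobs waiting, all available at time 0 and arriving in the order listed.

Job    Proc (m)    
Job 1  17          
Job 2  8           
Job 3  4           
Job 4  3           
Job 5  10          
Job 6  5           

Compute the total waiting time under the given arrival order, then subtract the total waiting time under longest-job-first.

FIFO (arrival order): Job 1 Job 2 Job 3 Job 4 Job 5 Job 6.
Job 1: waits 0, runs 0→17
Job 2: waits 17, runs 17→25
Job 3: waits 25, runs 25→29
Job 4: waits 29, runs 29→32
Job 5: waits 32, runs 32→42
Job 6: waits 42, runs 42→47
Sum = 0+17+25+29+32+42 = 145.
LPT (decreasing processing time): Job 1 Job 5 Job 2 Job 6 Job 3 Job 4.
Job 1: waits 0, runs 0→17
Job 5: waits 17, runs 17→27
Job 2: waits 27, runs 27→35
Job 6: waits 35, runs 35→40
Job 3: waits 40, runs 40→44
Job 4: waits 44, runs 44→47
Sum = 0+17+27+35+40+44 = 163.
Difference = 145 − 163 = -18.

-18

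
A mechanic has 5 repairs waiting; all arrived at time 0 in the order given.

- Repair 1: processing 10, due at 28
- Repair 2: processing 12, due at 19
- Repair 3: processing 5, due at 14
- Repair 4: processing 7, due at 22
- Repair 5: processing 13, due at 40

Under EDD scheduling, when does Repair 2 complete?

17

EDD (increasing due date): Repair 3 Repair 2 Repair 4 Repair 1 Repair 5.
Repair 3: 0→5
Repair 2: 5→17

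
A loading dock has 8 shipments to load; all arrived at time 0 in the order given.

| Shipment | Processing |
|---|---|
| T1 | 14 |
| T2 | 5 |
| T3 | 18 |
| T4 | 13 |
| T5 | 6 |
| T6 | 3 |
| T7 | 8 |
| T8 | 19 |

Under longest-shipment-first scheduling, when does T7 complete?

72

LPT (decreasing processing time): T8 T3 T1 T4 T7 T5 T2 T6.
T8: 0→19
T3: 19→37
T1: 37→51
T4: 51→64
T7: 64→72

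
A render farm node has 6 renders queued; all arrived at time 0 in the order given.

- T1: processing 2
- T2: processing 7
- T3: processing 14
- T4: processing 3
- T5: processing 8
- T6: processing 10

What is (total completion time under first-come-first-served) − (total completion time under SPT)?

25

FIFO (arrival order): T1 T2 T3 T4 T5 T6.
T1: 0→2
T2: 2→9
T3: 9→23
T4: 23→26
T5: 26→34
T6: 34→44
Sum = 2+9+23+26+34+44 = 138.
SPT (increasing processing time): T1 T4 T2 T5 T6 T3.
T1: 0→2
T4: 2→5
T2: 5→12
T5: 12→20
T6: 20→30
T3: 30→44
Sum = 2+5+12+20+30+44 = 113.
Difference = 138 − 113 = 25.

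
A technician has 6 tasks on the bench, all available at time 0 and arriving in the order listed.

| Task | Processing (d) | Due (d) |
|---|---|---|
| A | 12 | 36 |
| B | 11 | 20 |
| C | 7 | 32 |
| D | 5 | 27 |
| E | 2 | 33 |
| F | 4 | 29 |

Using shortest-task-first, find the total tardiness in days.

14

SPT (increasing processing time): E F D C B A.
E: 0→2, due 33, tardiness 0
F: 2→6, due 29, tardiness 0
D: 6→11, due 27, tardiness 0
C: 11→18, due 32, tardiness 0
B: 18→29, due 20, tardiness 9
A: 29→41, due 36, tardiness 5
Sum = 0+0+0+0+9+5 = 14.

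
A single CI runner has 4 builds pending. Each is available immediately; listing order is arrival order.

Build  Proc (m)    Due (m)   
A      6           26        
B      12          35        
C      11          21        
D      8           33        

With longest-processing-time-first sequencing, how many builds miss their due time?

2

LPT (decreasing processing time): B C D A.
B: 0→12, due 35, tardiness 0
C: 12→23, due 21, tardiness 2
D: 23→31, due 33, tardiness 0
A: 31→37, due 26, tardiness 11
Late builds: 2.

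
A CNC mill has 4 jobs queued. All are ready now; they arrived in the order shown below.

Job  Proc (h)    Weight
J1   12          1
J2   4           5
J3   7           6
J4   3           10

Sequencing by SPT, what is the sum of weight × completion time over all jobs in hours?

175

SPT (increasing processing time): J4 J2 J3 J1.
J4: finishes 3, weight 10, w·C = 30
J2: finishes 7, weight 5, w·C = 35
J3: finishes 14, weight 6, w·C = 84
J1: finishes 26, weight 1, w·C = 26
Sum = 30+35+84+26 = 175.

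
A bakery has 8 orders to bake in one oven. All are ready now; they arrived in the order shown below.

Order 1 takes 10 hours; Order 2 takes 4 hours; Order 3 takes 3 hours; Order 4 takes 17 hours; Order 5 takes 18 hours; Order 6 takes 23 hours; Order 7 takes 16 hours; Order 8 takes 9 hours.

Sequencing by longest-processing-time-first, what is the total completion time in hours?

LPT (decreasing processing time): Order 6 Order 5 Order 4 Order 7 Order 1 Order 8 Order 2 Order 3.
Order 6: 0→23
Order 5: 23→41
Order 4: 41→58
Order 7: 58→74
Order 1: 74→84
Order 8: 84→93
Order 2: 93→97
Order 3: 97→100
Sum = 23+41+58+74+84+93+97+100 = 570.

570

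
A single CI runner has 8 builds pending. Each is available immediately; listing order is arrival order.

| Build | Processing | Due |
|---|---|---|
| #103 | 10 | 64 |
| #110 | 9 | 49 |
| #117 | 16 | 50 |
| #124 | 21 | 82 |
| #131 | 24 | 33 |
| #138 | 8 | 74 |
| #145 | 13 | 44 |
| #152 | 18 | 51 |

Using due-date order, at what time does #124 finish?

119

EDD (increasing due date): #131 #145 #110 #117 #152 #103 #138 #124.
#131: 0→24
#145: 24→37
#110: 37→46
#117: 46→62
#152: 62→80
#103: 80→90
#138: 90→98
#124: 98→119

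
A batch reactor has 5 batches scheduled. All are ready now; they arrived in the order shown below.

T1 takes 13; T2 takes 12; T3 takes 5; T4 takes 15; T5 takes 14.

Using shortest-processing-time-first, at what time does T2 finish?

17

SPT (increasing processing time): T3 T2 T1 T5 T4.
T3: 0→5
T2: 5→17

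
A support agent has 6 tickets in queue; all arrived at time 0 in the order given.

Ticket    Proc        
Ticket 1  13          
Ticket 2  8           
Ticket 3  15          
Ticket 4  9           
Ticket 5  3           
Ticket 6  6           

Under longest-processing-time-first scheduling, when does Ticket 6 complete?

LPT (decreasing processing time): Ticket 3 Ticket 1 Ticket 4 Ticket 2 Ticket 6 Ticket 5.
Ticket 3: 0→15
Ticket 1: 15→28
Ticket 4: 28→37
Ticket 2: 37→45
Ticket 6: 45→51

51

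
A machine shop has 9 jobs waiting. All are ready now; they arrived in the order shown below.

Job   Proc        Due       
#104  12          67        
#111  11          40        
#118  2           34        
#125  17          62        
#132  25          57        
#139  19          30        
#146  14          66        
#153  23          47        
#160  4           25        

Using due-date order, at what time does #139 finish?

23

EDD (increasing due date): #160 #139 #118 #111 #153 #132 #125 #146 #104.
#160: 0→4
#139: 4→23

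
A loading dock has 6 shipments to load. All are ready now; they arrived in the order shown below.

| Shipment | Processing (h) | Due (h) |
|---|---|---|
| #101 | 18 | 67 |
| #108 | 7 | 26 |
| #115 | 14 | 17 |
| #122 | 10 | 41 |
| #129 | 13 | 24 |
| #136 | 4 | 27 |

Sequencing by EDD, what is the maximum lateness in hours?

EDD (increasing due date): #115 #129 #108 #136 #122 #101.
#115: 0→14, due 17, lateness -3
#129: 14→27, due 24, lateness 3
#108: 27→34, due 26, lateness 8
#136: 34→38, due 27, lateness 11
#122: 38→48, due 41, lateness 7
#101: 48→66, due 67, lateness -1
Maximum = 11.

11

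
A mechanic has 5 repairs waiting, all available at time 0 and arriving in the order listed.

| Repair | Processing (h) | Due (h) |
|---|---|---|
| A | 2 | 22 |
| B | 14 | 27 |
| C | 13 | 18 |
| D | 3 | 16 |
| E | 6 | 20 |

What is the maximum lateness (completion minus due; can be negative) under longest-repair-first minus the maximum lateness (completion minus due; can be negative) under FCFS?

LPT (decreasing processing time): B C E D A.
B: 0→14, due 27, lateness -13
C: 14→27, due 18, lateness 9
E: 27→33, due 20, lateness 13
D: 33→36, due 16, lateness 20
A: 36→38, due 22, lateness 16
Maximum = 20.
FIFO (arrival order): A B C D E.
A: 0→2, due 22, lateness -20
B: 2→16, due 27, lateness -11
C: 16→29, due 18, lateness 11
D: 29→32, due 16, lateness 16
E: 32→38, due 20, lateness 18
Maximum = 18.
Difference = 20 − 18 = 2.

2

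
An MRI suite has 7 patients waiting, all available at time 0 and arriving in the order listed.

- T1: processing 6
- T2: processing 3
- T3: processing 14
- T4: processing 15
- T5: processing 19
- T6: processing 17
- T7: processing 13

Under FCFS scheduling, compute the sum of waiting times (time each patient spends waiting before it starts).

207

FIFO (arrival order): T1 T2 T3 T4 T5 T6 T7.
T1: waits 0, runs 0→6
T2: waits 6, runs 6→9
T3: waits 9, runs 9→23
T4: waits 23, runs 23→38
T5: waits 38, runs 38→57
T6: waits 57, runs 57→74
T7: waits 74, runs 74→87
Sum = 0+6+9+23+38+57+74 = 207.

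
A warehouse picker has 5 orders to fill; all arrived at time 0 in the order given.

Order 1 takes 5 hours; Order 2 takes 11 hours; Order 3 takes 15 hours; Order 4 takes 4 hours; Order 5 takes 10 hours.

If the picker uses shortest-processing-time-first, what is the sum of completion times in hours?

107

SPT (increasing processing time): Order 4 Order 1 Order 5 Order 2 Order 3.
Order 4: 0→4
Order 1: 4→9
Order 5: 9→19
Order 2: 19→30
Order 3: 30→45
Sum = 4+9+19+30+45 = 107.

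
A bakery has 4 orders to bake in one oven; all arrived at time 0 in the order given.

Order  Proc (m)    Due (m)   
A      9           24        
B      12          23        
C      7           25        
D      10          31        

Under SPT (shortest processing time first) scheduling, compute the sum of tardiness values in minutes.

SPT (increasing processing time): C A D B.
C: 0→7, due 25, tardiness 0
A: 7→16, due 24, tardiness 0
D: 16→26, due 31, tardiness 0
B: 26→38, due 23, tardiness 15
Sum = 0+0+0+15 = 15.

15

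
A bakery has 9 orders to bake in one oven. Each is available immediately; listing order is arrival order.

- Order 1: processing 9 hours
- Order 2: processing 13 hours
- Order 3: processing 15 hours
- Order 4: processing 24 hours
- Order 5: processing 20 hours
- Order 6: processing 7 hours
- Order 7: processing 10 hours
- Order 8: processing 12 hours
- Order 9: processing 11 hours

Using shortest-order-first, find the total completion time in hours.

SPT (increasing processing time): Order 6 Order 1 Order 7 Order 9 Order 8 Order 2 Order 3 Order 5 Order 4.
Order 6: 0→7
Order 1: 7→16
Order 7: 16→26
Order 9: 26→37
Order 8: 37→49
Order 2: 49→62
Order 3: 62→77
Order 5: 77→97
Order 4: 97→121
Sum = 7+16+26+37+49+62+77+97+121 = 492.

492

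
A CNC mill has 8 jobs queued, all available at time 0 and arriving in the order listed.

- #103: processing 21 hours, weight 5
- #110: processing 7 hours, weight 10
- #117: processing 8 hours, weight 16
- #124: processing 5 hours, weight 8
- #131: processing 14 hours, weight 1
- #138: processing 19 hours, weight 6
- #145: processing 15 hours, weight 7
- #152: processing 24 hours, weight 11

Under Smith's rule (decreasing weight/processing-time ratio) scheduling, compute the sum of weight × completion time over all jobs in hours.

WSPT (decreasing weight/processing-time ratio): #117 #124 #110 #145 #152 #138 #103 #131.
#117: finishes 8, weight 16, w·C = 128
#124: finishes 13, weight 8, w·C = 104
#110: finishes 20, weight 10, w·C = 200
#145: finishes 35, weight 7, w·C = 245
#152: finishes 59, weight 11, w·C = 649
#138: finishes 78, weight 6, w·C = 468
#103: finishes 99, weight 5, w·C = 495
#131: finishes 113, weight 1, w·C = 113
Sum = 128+104+200+245+649+468+495+113 = 2402.

2402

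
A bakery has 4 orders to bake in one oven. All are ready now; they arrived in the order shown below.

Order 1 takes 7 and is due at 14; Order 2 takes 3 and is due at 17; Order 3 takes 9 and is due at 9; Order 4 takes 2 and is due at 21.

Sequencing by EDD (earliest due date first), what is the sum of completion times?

EDD (increasing due date): Order 3 Order 1 Order 2 Order 4.
Order 3: 0→9
Order 1: 9→16
Order 2: 16→19
Order 4: 19→21
Sum = 9+16+19+21 = 65.

65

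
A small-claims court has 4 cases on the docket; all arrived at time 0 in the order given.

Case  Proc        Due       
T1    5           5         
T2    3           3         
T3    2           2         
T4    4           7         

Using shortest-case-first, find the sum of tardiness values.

SPT (increasing processing time): T3 T2 T4 T1.
T3: 0→2, due 2, tardiness 0
T2: 2→5, due 3, tardiness 2
T4: 5→9, due 7, tardiness 2
T1: 9→14, due 5, tardiness 9
Sum = 0+2+2+9 = 13.

13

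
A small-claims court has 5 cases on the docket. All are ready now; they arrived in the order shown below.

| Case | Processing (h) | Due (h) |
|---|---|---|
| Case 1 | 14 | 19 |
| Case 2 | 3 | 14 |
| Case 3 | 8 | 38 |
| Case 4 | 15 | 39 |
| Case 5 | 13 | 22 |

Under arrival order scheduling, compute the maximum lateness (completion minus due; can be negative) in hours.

31

FIFO (arrival order): Case 1 Case 2 Case 3 Case 4 Case 5.
Case 1: 0→14, due 19, lateness -5
Case 2: 14→17, due 14, lateness 3
Case 3: 17→25, due 38, lateness -13
Case 4: 25→40, due 39, lateness 1
Case 5: 40→53, due 22, lateness 31
Maximum = 31.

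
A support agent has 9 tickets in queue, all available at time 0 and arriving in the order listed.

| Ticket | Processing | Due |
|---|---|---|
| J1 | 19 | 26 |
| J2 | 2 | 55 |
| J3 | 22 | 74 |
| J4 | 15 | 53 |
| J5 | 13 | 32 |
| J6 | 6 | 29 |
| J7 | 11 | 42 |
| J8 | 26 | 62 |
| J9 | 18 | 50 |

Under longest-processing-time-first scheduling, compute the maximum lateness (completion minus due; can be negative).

LPT (decreasing processing time): J8 J3 J1 J9 J4 J5 J7 J6 J2.
J8: 0→26, due 62, lateness -36
J3: 26→48, due 74, lateness -26
J1: 48→67, due 26, lateness 41
J9: 67→85, due 50, lateness 35
J4: 85→100, due 53, lateness 47
J5: 100→113, due 32, lateness 81
J7: 113→124, due 42, lateness 82
J6: 124→130, due 29, lateness 101
J2: 130→132, due 55, lateness 77
Maximum = 101.

101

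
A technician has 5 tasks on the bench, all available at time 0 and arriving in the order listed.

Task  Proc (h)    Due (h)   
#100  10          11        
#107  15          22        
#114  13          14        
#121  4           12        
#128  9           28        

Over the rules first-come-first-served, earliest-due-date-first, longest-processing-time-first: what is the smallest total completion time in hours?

FIFO (arrival order): #100 #107 #114 #121 #128.
#100: 0→10
#107: 10→25
#114: 25→38
#121: 38→42
#128: 42→51
Sum = 10+25+38+42+51 = 166.
EDD (increasing due date): #100 #121 #114 #107 #128.
#100: 0→10
#121: 10→14
#114: 14→27
#107: 27→42
#128: 42→51
Sum = 10+14+27+42+51 = 144.
LPT (decreasing processing time): #107 #114 #100 #128 #121.
#107: 0→15
#114: 15→28
#100: 28→38
#128: 38→47
#121: 47→51
Sum = 15+28+38+47+51 = 179.
FIFO 166, EDD 144, LPT 179 → minimum 144.

144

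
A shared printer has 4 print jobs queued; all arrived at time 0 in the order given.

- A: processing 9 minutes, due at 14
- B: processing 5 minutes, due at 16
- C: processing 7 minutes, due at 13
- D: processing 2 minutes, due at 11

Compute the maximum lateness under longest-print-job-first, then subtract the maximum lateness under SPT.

LPT (decreasing processing time): A C B D.
A: 0→9, due 14, lateness -5
C: 9→16, due 13, lateness 3
B: 16→21, due 16, lateness 5
D: 21→23, due 11, lateness 12
Maximum = 12.
SPT (increasing processing time): D B C A.
D: 0→2, due 11, lateness -9
B: 2→7, due 16, lateness -9
C: 7→14, due 13, lateness 1
A: 14→23, due 14, lateness 9
Maximum = 9.
Difference = 12 − 9 = 3.

3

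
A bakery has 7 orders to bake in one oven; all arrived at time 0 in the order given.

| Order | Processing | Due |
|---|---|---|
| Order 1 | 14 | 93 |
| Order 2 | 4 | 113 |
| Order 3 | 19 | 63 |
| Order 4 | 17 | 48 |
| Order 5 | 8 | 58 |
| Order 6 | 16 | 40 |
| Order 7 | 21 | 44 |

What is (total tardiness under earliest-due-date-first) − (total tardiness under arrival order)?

-73

EDD (increasing due date): Order 6 Order 7 Order 4 Order 5 Order 3 Order 1 Order 2.
Order 6: 0→16, due 40, tardiness 0
Order 7: 16→37, due 44, tardiness 0
Order 4: 37→54, due 48, tardiness 6
Order 5: 54→62, due 58, tardiness 4
Order 3: 62→81, due 63, tardiness 18
Order 1: 81→95, due 93, tardiness 2
Order 2: 95→99, due 113, tardiness 0
Sum = 0+0+6+4+18+2+0 = 30.
FIFO (arrival order): Order 1 Order 2 Order 3 Order 4 Order 5 Order 6 Order 7.
Order 1: 0→14, due 93, tardiness 0
Order 2: 14→18, due 113, tardiness 0
Order 3: 18→37, due 63, tardiness 0
Order 4: 37→54, due 48, tardiness 6
Order 5: 54→62, due 58, tardiness 4
Order 6: 62→78, due 40, tardiness 38
Order 7: 78→99, due 44, tardiness 55
Sum = 0+0+0+6+4+38+55 = 103.
Difference = 30 − 103 = -73.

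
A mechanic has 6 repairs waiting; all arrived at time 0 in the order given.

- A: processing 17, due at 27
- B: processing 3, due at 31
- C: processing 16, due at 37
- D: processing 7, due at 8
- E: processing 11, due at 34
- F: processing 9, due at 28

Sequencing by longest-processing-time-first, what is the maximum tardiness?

52

LPT (decreasing processing time): A C E F D B.
A: 0→17, due 27, tardiness 0
C: 17→33, due 37, tardiness 0
E: 33→44, due 34, tardiness 10
F: 44→53, due 28, tardiness 25
D: 53→60, due 8, tardiness 52
B: 60→63, due 31, tardiness 32
Maximum = 52.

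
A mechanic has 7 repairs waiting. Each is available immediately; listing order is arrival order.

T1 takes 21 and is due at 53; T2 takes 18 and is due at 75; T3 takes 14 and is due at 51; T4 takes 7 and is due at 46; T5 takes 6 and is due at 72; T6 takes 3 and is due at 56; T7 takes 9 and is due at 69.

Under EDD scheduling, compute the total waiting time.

229

EDD (increasing due date): T4 T3 T1 T6 T7 T5 T2.
T4: waits 0, runs 0→7
T3: waits 7, runs 7→21
T1: waits 21, runs 21→42
T6: waits 42, runs 42→45
T7: waits 45, runs 45→54
T5: waits 54, runs 54→60
T2: waits 60, runs 60→78
Sum = 0+7+21+42+45+54+60 = 229.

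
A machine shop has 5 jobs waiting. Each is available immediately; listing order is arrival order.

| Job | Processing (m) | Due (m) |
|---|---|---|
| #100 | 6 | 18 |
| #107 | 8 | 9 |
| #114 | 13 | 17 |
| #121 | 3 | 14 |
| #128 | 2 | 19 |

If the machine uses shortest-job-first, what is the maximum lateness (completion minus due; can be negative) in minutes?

15

SPT (increasing processing time): #128 #121 #100 #107 #114.
#128: 0→2, due 19, lateness -17
#121: 2→5, due 14, lateness -9
#100: 5→11, due 18, lateness -7
#107: 11→19, due 9, lateness 10
#114: 19→32, due 17, lateness 15
Maximum = 15.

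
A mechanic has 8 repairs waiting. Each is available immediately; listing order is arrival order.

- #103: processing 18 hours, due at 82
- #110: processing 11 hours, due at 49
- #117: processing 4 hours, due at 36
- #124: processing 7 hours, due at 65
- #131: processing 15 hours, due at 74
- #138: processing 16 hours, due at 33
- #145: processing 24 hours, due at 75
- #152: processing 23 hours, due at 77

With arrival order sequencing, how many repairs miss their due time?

FIFO (arrival order): #103 #110 #117 #124 #131 #138 #145 #152.
#103: 0→18, due 82, tardiness 0
#110: 18→29, due 49, tardiness 0
#117: 29→33, due 36, tardiness 0
#124: 33→40, due 65, tardiness 0
#131: 40→55, due 74, tardiness 0
#138: 55→71, due 33, tardiness 38
#145: 71→95, due 75, tardiness 20
#152: 95→118, due 77, tardiness 41
Late repairs: 3.

3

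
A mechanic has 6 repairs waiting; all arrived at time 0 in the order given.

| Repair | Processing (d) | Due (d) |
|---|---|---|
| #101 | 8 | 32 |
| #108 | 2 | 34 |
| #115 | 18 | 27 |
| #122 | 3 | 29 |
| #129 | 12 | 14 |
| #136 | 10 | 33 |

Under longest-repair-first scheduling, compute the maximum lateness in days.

LPT (decreasing processing time): #115 #129 #136 #101 #122 #108.
#115: 0→18, due 27, lateness -9
#129: 18→30, due 14, lateness 16
#136: 30→40, due 33, lateness 7
#101: 40→48, due 32, lateness 16
#122: 48→51, due 29, lateness 22
#108: 51→53, due 34, lateness 19
Maximum = 22.

22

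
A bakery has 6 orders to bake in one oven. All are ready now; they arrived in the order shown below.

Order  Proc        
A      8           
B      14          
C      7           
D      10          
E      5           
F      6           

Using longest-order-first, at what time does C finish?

39

LPT (decreasing processing time): B D A C F E.
B: 0→14
D: 14→24
A: 24→32
C: 32→39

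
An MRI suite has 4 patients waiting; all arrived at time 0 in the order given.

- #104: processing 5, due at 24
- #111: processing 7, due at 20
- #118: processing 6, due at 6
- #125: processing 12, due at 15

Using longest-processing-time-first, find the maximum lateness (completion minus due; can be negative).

19

LPT (decreasing processing time): #125 #111 #118 #104.
#125: 0→12, due 15, lateness -3
#111: 12→19, due 20, lateness -1
#118: 19→25, due 6, lateness 19
#104: 25→30, due 24, lateness 6
Maximum = 19.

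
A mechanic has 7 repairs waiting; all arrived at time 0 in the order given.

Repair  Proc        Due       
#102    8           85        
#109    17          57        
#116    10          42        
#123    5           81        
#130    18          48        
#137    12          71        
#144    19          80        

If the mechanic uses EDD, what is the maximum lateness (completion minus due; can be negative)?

4

EDD (increasing due date): #116 #130 #109 #137 #144 #123 #102.
#116: 0→10, due 42, lateness -32
#130: 10→28, due 48, lateness -20
#109: 28→45, due 57, lateness -12
#137: 45→57, due 71, lateness -14
#144: 57→76, due 80, lateness -4
#123: 76→81, due 81, lateness 0
#102: 81→89, due 85, lateness 4
Maximum = 4.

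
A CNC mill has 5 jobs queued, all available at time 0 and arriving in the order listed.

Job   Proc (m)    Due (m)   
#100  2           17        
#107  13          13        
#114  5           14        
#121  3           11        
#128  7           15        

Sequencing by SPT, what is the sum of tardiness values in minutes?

SPT (increasing processing time): #100 #121 #114 #128 #107.
#100: 0→2, due 17, tardiness 0
#121: 2→5, due 11, tardiness 0
#114: 5→10, due 14, tardiness 0
#128: 10→17, due 15, tardiness 2
#107: 17→30, due 13, tardiness 17
Sum = 0+0+0+2+17 = 19.

19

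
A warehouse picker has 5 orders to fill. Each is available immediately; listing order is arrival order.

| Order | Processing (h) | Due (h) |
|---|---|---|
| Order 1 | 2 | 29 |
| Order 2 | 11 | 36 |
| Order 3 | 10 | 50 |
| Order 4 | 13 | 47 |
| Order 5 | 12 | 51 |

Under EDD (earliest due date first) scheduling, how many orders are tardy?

EDD (increasing due date): Order 1 Order 2 Order 4 Order 3 Order 5.
Order 1: 0→2, due 29, tardiness 0
Order 2: 2→13, due 36, tardiness 0
Order 4: 13→26, due 47, tardiness 0
Order 3: 26→36, due 50, tardiness 0
Order 5: 36→48, due 51, tardiness 0
Late orders: 0.

0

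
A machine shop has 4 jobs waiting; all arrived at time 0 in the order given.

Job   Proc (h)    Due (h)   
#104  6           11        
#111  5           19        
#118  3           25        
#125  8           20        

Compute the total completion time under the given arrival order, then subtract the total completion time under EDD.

FIFO (arrival order): #104 #111 #118 #125.
#104: 0→6
#111: 6→11
#118: 11→14
#125: 14→22
Sum = 6+11+14+22 = 53.
EDD (increasing due date): #104 #111 #125 #118.
#104: 0→6
#111: 6→11
#125: 11→19
#118: 19→22
Sum = 6+11+19+22 = 58.
Difference = 53 − 58 = -5.

-5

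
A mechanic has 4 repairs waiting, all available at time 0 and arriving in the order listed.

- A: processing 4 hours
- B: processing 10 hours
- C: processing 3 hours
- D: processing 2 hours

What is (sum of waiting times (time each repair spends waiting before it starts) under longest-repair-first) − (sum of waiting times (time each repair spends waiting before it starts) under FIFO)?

6

LPT (decreasing processing time): B A C D.
B: waits 0, runs 0→10
A: waits 10, runs 10→14
C: waits 14, runs 14→17
D: waits 17, runs 17→19
Sum = 0+10+14+17 = 41.
FIFO (arrival order): A B C D.
A: waits 0, runs 0→4
B: waits 4, runs 4→14
C: waits 14, runs 14→17
D: waits 17, runs 17→19
Sum = 0+4+14+17 = 35.
Difference = 41 − 35 = 6.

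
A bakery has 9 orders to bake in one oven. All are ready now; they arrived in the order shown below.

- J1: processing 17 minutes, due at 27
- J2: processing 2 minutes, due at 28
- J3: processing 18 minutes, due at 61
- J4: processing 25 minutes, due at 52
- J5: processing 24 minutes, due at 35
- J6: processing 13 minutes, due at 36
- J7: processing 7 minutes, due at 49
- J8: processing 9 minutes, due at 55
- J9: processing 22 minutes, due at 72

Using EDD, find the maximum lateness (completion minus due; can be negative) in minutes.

EDD (increasing due date): J1 J2 J5 J6 J7 J4 J8 J3 J9.
J1: 0→17, due 27, lateness -10
J2: 17→19, due 28, lateness -9
J5: 19→43, due 35, lateness 8
J6: 43→56, due 36, lateness 20
J7: 56→63, due 49, lateness 14
J4: 63→88, due 52, lateness 36
J8: 88→97, due 55, lateness 42
J3: 97→115, due 61, lateness 54
J9: 115→137, due 72, lateness 65
Maximum = 65.

65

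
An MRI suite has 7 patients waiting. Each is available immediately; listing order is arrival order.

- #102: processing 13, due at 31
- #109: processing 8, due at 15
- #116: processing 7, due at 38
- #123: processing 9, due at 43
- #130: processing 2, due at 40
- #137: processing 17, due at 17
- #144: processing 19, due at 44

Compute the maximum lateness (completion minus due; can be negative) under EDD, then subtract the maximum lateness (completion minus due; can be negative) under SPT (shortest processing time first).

-8

EDD (increasing due date): #109 #137 #102 #116 #130 #123 #144.
#109: 0→8, due 15, lateness -7
#137: 8→25, due 17, lateness 8
#102: 25→38, due 31, lateness 7
#116: 38→45, due 38, lateness 7
#130: 45→47, due 40, lateness 7
#123: 47→56, due 43, lateness 13
#144: 56→75, due 44, lateness 31
Maximum = 31.
SPT (increasing processing time): #130 #116 #109 #123 #102 #137 #144.
#130: 0→2, due 40, lateness -38
#116: 2→9, due 38, lateness -29
#109: 9→17, due 15, lateness 2
#123: 17→26, due 43, lateness -17
#102: 26→39, due 31, lateness 8
#137: 39→56, due 17, lateness 39
#144: 56→75, due 44, lateness 31
Maximum = 39.
Difference = 31 − 39 = -8.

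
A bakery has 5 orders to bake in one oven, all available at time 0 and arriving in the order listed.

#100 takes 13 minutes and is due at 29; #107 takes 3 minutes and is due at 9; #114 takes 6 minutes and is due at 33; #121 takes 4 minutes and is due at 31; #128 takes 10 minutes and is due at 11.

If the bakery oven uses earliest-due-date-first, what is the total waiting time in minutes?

EDD (increasing due date): #107 #128 #100 #121 #114.
#107: waits 0, runs 0→3
#128: waits 3, runs 3→13
#100: waits 13, runs 13→26
#121: waits 26, runs 26→30
#114: waits 30, runs 30→36
Sum = 0+3+13+26+30 = 72.

72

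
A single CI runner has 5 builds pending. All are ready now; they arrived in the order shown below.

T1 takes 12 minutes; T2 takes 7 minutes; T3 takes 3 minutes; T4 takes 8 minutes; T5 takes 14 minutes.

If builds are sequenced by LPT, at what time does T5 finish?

LPT (decreasing processing time): T5 T1 T4 T2 T3.
T5: 0→14

14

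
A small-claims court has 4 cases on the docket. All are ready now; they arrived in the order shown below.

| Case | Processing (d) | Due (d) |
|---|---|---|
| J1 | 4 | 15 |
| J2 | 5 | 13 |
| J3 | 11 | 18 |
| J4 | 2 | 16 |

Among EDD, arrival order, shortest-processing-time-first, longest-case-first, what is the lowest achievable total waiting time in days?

19

EDD (increasing due date): J2 J1 J4 J3.
J2: waits 0, runs 0→5
J1: waits 5, runs 5→9
J4: waits 9, runs 9→11
J3: waits 11, runs 11→22
Sum = 0+5+9+11 = 25.
FIFO (arrival order): J1 J2 J3 J4.
J1: waits 0, runs 0→4
J2: waits 4, runs 4→9
J3: waits 9, runs 9→20
J4: waits 20, runs 20→22
Sum = 0+4+9+20 = 33.
SPT (increasing processing time): J4 J1 J2 J3.
J4: waits 0, runs 0→2
J1: waits 2, runs 2→6
J2: waits 6, runs 6→11
J3: waits 11, runs 11→22
Sum = 0+2+6+11 = 19.
LPT (decreasing processing time): J3 J2 J1 J4.
J3: waits 0, runs 0→11
J2: waits 11, runs 11→16
J1: waits 16, runs 16→20
J4: waits 20, runs 20→22
Sum = 0+11+16+20 = 47.
EDD 25, FIFO 33, SPT 19, LPT 47 → minimum 19.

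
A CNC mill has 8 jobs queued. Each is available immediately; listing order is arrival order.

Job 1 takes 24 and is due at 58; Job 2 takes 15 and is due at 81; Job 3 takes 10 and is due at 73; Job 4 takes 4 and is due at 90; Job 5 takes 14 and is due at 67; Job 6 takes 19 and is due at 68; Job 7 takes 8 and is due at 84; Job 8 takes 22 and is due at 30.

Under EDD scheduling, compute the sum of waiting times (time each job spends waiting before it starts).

EDD (increasing due date): Job 8 Job 1 Job 5 Job 6 Job 3 Job 2 Job 7 Job 4.
Job 8: waits 0, runs 0→22
Job 1: waits 22, runs 22→46
Job 5: waits 46, runs 46→60
Job 6: waits 60, runs 60→79
Job 3: waits 79, runs 79→89
Job 2: waits 89, runs 89→104
Job 7: waits 104, runs 104→112
Job 4: waits 112, runs 112→116
Sum = 0+22+46+60+79+89+104+112 = 512.

512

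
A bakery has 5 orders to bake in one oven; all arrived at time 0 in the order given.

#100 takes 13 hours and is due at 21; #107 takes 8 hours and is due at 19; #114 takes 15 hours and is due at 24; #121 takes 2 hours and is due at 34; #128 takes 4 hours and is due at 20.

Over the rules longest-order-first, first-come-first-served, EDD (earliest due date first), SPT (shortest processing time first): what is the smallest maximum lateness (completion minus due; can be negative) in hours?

LPT (decreasing processing time): #114 #100 #107 #128 #121.
#114: 0→15, due 24, lateness -9
#100: 15→28, due 21, lateness 7
#107: 28→36, due 19, lateness 17
#128: 36→40, due 20, lateness 20
#121: 40→42, due 34, lateness 8
Maximum = 20.
FIFO (arrival order): #100 #107 #114 #121 #128.
#100: 0→13, due 21, lateness -8
#107: 13→21, due 19, lateness 2
#114: 21→36, due 24, lateness 12
#121: 36→38, due 34, lateness 4
#128: 38→42, due 20, lateness 22
Maximum = 22.
EDD (increasing due date): #107 #128 #100 #114 #121.
#107: 0→8, due 19, lateness -11
#128: 8→12, due 20, lateness -8
#100: 12→25, due 21, lateness 4
#114: 25→40, due 24, lateness 16
#121: 40→42, due 34, lateness 8
Maximum = 16.
SPT (increasing processing time): #121 #128 #107 #100 #114.
#121: 0→2, due 34, lateness -32
#128: 2→6, due 20, lateness -14
#107: 6→14, due 19, lateness -5
#100: 14→27, due 21, lateness 6
#114: 27→42, due 24, lateness 18
Maximum = 18.
LPT 20, FIFO 22, EDD 16, SPT 18 → minimum 16.

16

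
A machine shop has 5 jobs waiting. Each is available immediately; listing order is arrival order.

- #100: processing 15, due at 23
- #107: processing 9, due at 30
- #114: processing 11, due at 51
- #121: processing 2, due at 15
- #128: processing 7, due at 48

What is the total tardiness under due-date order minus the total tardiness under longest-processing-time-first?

EDD (increasing due date): #121 #100 #107 #128 #114.
#121: 0→2, due 15, tardiness 0
#100: 2→17, due 23, tardiness 0
#107: 17→26, due 30, tardiness 0
#128: 26→33, due 48, tardiness 0
#114: 33→44, due 51, tardiness 0
Sum = 0+0+0+0+0 = 0.
LPT (decreasing processing time): #100 #114 #107 #128 #121.
#100: 0→15, due 23, tardiness 0
#114: 15→26, due 51, tardiness 0
#107: 26→35, due 30, tardiness 5
#128: 35→42, due 48, tardiness 0
#121: 42→44, due 15, tardiness 29
Sum = 0+0+5+0+29 = 34.
Difference = 0 − 34 = -34.

-34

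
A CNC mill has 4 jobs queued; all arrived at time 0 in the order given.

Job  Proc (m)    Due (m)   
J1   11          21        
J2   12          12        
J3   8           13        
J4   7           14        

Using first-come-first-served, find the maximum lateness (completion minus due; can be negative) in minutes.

24

FIFO (arrival order): J1 J2 J3 J4.
J1: 0→11, due 21, lateness -10
J2: 11→23, due 12, lateness 11
J3: 23→31, due 13, lateness 18
J4: 31→38, due 14, lateness 24
Maximum = 24.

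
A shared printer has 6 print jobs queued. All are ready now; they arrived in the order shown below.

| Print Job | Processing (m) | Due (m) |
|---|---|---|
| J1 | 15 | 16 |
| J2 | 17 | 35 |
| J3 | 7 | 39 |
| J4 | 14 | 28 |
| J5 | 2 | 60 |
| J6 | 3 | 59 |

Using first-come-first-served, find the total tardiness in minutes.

FIFO (arrival order): J1 J2 J3 J4 J5 J6.
J1: 0→15, due 16, tardiness 0
J2: 15→32, due 35, tardiness 0
J3: 32→39, due 39, tardiness 0
J4: 39→53, due 28, tardiness 25
J5: 53→55, due 60, tardiness 0
J6: 55→58, due 59, tardiness 0
Sum = 0+0+0+25+0+0 = 25.

25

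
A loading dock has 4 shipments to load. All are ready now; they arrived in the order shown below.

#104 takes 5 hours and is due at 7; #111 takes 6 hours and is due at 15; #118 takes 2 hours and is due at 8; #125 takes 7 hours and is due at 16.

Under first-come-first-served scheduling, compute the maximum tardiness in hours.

FIFO (arrival order): #104 #111 #118 #125.
#104: 0→5, due 7, tardiness 0
#111: 5→11, due 15, tardiness 0
#118: 11→13, due 8, tardiness 5
#125: 13→20, due 16, tardiness 4
Maximum = 5.

5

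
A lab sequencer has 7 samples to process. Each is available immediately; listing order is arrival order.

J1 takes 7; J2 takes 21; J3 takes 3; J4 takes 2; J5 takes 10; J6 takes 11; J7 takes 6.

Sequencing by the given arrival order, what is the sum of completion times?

FIFO (arrival order): J1 J2 J3 J4 J5 J6 J7.
J1: 0→7
J2: 7→28
J3: 28→31
J4: 31→33
J5: 33→43
J6: 43→54
J7: 54→60
Sum = 7+28+31+33+43+54+60 = 256.

256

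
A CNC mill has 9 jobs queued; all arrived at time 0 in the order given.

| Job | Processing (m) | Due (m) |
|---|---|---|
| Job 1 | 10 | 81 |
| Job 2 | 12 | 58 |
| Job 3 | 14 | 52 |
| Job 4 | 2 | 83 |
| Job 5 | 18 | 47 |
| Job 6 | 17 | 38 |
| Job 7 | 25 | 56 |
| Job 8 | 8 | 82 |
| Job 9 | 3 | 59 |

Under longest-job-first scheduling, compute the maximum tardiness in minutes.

LPT (decreasing processing time): Job 7 Job 5 Job 6 Job 3 Job 2 Job 1 Job 8 Job 9 Job 4.
Job 7: 0→25, due 56, tardiness 0
Job 5: 25→43, due 47, tardiness 0
Job 6: 43→60, due 38, tardiness 22
Job 3: 60→74, due 52, tardiness 22
Job 2: 74→86, due 58, tardiness 28
Job 1: 86→96, due 81, tardiness 15
Job 8: 96→104, due 82, tardiness 22
Job 9: 104→107, due 59, tardiness 48
Job 4: 107→109, due 83, tardiness 26
Maximum = 48.

48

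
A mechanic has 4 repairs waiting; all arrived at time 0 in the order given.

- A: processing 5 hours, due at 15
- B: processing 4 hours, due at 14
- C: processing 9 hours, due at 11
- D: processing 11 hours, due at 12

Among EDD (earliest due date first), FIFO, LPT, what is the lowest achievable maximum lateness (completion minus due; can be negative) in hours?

EDD (increasing due date): C D B A.
C: 0→9, due 11, lateness -2
D: 9→20, due 12, lateness 8
B: 20→24, due 14, lateness 10
A: 24→29, due 15, lateness 14
Maximum = 14.
FIFO (arrival order): A B C D.
A: 0→5, due 15, lateness -10
B: 5→9, due 14, lateness -5
C: 9→18, due 11, lateness 7
D: 18→29, due 12, lateness 17
Maximum = 17.
LPT (decreasing processing time): D C A B.
D: 0→11, due 12, lateness -1
C: 11→20, due 11, lateness 9
A: 20→25, due 15, lateness 10
B: 25→29, due 14, lateness 15
Maximum = 15.
EDD 14, FIFO 17, LPT 15 → minimum 14.

14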